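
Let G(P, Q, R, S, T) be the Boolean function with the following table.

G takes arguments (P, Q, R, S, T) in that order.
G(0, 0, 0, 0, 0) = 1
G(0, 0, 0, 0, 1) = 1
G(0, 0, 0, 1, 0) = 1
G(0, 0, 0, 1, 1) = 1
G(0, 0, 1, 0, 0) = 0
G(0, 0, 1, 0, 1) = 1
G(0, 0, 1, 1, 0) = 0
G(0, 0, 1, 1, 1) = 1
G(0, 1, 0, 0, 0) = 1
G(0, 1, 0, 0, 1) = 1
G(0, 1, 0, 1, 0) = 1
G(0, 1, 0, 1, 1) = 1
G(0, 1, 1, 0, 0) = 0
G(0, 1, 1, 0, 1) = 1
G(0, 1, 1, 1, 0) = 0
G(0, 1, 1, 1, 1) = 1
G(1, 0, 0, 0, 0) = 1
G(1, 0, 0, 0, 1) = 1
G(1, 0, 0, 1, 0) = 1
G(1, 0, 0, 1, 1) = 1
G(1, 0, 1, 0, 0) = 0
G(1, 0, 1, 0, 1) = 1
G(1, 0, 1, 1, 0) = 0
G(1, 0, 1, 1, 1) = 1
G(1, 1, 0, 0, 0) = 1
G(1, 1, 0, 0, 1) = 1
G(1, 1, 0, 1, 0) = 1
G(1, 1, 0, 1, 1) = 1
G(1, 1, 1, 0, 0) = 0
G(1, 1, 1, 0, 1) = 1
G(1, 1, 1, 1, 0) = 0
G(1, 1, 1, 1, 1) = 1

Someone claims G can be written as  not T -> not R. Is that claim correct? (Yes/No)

Yes

Evaluate not T -> not R on each row and compare to G:
  P=0, Q=0, R=0, S=0, T=0: formula gives 1, G = 1 ✓
  P=0, Q=0, R=0, S=0, T=1: formula gives 1, G = 1 ✓
  P=0, Q=0, R=0, S=1, T=0: formula gives 1, G = 1 ✓
  P=0, Q=0, R=0, S=1, T=1: formula gives 1, G = 1 ✓
  …and likewise for the remaining 28 rows.
No disagreement on any input; they are logically equivalent.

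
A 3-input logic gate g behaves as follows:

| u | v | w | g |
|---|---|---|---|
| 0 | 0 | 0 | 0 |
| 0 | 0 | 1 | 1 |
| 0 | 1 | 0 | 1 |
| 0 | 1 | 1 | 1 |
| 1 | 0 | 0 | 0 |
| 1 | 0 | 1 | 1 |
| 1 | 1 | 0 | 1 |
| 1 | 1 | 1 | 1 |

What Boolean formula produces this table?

g(u, v, w) = NOT (((NOT u AND NOT v) AND NOT w) OR ((u AND NOT v) AND NOT w))

The 0-rows are (0,0,0), (1,0,0). Take each as a conjunction (¬u·¬v·¬w, u·¬v·¬w), form their disjunction, and complement — that gives a formula that is 1 everywhere g is.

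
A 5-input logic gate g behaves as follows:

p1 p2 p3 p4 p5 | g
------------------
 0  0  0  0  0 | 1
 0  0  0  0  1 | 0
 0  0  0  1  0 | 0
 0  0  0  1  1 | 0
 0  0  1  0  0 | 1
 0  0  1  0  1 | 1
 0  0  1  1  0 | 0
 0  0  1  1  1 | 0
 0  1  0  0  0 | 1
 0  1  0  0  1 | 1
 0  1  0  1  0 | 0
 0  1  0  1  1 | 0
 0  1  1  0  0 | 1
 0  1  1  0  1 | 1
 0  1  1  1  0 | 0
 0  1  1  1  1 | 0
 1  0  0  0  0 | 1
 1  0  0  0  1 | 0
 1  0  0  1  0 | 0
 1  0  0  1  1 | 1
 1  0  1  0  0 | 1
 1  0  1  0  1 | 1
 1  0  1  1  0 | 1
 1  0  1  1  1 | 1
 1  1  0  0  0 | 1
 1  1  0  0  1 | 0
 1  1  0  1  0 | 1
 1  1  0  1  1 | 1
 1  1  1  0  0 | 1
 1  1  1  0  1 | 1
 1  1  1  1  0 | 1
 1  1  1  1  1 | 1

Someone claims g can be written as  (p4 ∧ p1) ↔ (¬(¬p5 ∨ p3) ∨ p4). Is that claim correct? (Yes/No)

Evaluate (p4 ∧ p1) ↔ (¬(¬p5 ∨ p3) ∨ p4) on each row and compare to g:
  p1=0, p2=0, p3=0, p4=0, p5=0: formula gives 1, g = 1 ✓
  p1=0, p2=0, p3=0, p4=0, p5=1: formula gives 0, g = 0 ✓
  p1=0, p2=0, p3=0, p4=1, p5=0: formula gives 0, g = 0 ✓
  p1=0, p2=0, p3=0, p4=1, p5=1: formula gives 0, g = 0 ✓
  …
  p1=0, p2=1, p3=0, p4=0, p5=1: formula gives 0, but g = 1 ✗
Since they disagree at (0,1,0,0,1), the expression is not a correct formula for g.

No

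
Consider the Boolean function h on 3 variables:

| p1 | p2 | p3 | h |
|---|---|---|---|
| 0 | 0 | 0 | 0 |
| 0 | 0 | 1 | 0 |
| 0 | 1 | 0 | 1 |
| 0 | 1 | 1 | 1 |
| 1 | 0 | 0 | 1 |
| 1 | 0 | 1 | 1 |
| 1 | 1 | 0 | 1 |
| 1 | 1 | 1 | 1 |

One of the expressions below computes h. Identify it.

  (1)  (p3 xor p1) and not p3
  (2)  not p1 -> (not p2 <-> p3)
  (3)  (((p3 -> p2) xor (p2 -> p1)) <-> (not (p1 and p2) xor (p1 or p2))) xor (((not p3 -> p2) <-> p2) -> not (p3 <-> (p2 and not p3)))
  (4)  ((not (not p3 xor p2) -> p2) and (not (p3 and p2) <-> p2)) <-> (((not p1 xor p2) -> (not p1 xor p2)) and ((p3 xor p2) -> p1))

3

(1): at (0,1,0) it gives 0, but h = 1 — eliminated.
(2): at (0,0,1) it gives 1, but h = 0 — eliminated.
(4): at (0,0,1) it gives 1, but h = 0 — eliminated.
(3) is the remaining candidate, and it agrees with h on all 8 inputs.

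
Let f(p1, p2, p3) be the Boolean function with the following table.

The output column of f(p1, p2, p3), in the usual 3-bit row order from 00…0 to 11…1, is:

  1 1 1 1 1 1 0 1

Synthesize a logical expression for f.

f(p1, p2, p3) = ~((p1 & p2) & ~p3)

f is 0 on exactly one input, (1,1,0), whose minterm is p1·p2·¬p3. So f is the negation of that single conjunction.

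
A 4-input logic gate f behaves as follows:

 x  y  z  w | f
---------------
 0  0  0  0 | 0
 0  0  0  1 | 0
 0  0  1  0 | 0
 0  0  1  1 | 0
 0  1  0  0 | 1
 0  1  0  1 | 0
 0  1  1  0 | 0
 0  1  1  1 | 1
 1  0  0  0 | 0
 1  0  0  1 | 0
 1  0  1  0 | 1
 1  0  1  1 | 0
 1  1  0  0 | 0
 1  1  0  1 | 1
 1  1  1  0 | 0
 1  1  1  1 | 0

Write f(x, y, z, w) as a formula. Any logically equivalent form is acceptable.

f=1 on 4 inputs: (0,1,0,0), (0,1,1,1), (1,0,1,0), (1,1,0,1). Reading each as a conjunction of literals (¬x·y·¬z·¬w, ¬x·y·z·w, x·¬y·z·¬w, x·y·¬z·w) and taking the OR gives the canonical DNF.

f(x, y, z, w) = (((((not x and y) and not z) and not w) or (((not x and y) and z) and w)) or (((x and not y) and z) and not w)) or (((x and y) and not z) and w)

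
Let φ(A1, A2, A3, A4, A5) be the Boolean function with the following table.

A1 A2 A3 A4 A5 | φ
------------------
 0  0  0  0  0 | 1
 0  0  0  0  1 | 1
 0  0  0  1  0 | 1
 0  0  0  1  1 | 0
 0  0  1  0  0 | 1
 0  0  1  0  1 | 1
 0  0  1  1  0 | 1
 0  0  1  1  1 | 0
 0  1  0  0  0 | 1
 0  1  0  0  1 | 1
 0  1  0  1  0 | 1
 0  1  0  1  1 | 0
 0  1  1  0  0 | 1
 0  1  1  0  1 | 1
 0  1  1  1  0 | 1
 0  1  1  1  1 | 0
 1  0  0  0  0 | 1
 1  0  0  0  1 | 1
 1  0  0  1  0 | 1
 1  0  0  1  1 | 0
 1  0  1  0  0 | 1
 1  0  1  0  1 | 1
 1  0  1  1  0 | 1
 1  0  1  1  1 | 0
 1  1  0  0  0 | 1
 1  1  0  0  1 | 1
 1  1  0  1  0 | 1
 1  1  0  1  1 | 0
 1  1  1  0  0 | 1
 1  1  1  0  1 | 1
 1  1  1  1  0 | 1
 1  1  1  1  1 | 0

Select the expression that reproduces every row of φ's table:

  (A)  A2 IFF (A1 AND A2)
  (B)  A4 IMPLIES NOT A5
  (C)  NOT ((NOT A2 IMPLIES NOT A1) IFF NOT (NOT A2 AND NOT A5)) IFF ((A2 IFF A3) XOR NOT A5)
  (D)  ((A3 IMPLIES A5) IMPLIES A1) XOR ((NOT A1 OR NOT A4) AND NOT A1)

B

(A): at (0,0,0,1,1) it gives 1, but φ = 0 — eliminated.
(C): at (0,0,0,0,0) it gives 0, but φ = 1 — eliminated.
(D): at (0,0,0,1,1) it gives 1, but φ = 0 — eliminated.
(B) is the remaining candidate, and it agrees with φ on all 32 inputs.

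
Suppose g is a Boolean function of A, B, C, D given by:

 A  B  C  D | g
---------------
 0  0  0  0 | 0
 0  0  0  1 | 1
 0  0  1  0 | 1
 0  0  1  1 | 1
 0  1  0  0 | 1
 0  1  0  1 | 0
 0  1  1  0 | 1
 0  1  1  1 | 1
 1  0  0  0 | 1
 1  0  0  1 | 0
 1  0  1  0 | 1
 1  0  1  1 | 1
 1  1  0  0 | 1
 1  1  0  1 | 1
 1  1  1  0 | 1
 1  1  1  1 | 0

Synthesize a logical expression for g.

g(A, B, C, D) = ~((((((~A & ~B) & ~C) & ~D) | (((~A & B) & ~C) & D)) | (((A & ~B) & ~C) & D)) | (((A & B) & C) & D))

There are just 4 zero rows: (0,0,0,0), (0,1,0,1), (1,0,0,1), (1,1,1,1). Their minterms are ¬A·¬B·¬C·¬D, ¬A·B·¬C·D, A·¬B·¬C·D, A·B·C·D; the OR of those covers precisely the 0-outputs, and negating it yields g.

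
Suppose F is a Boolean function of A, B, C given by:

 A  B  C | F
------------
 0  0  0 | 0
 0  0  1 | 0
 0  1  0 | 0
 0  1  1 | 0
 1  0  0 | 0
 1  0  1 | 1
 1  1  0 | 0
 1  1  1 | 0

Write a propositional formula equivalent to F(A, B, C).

Only row (1,0,1) gives 1. That row's minterm A·¬B·C is F directly.

F(A, B, C) = (A ∧ ¬B) ∧ C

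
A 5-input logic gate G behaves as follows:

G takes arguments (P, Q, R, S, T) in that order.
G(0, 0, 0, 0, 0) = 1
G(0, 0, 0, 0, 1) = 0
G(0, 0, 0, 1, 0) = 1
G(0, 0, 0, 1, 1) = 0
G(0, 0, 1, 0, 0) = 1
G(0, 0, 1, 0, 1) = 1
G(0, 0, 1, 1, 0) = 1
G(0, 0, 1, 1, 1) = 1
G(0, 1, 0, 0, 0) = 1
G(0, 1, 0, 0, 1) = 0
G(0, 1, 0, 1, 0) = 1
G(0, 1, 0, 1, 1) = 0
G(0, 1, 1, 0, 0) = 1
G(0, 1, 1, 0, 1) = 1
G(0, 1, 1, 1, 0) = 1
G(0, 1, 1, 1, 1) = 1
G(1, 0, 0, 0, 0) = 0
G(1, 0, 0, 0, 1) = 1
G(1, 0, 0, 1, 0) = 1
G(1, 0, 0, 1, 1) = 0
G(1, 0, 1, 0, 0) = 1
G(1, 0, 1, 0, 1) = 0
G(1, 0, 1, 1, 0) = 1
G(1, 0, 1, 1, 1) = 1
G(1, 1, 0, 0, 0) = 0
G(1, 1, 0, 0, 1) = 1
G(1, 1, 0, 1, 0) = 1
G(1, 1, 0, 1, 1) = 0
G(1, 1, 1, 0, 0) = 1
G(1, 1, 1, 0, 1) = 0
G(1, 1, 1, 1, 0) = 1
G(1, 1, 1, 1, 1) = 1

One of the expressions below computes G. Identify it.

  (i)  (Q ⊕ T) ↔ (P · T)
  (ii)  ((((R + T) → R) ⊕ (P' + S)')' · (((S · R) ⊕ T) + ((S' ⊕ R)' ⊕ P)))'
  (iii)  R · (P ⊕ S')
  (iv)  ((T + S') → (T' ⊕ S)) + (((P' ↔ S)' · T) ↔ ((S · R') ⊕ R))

(i) disagrees with G on (0,0,1,0,1) (formula → 0, table → 1); rule it out.
(iii) disagrees with G on (0,0,0,0,0) (formula → 0, table → 1); rule it out.
(iv) disagrees with G on (0,0,0,1,1) (formula → 1, table → 0); rule it out.
Only (ii) survives; checking it on all 32 rows confirms it matches G.

ii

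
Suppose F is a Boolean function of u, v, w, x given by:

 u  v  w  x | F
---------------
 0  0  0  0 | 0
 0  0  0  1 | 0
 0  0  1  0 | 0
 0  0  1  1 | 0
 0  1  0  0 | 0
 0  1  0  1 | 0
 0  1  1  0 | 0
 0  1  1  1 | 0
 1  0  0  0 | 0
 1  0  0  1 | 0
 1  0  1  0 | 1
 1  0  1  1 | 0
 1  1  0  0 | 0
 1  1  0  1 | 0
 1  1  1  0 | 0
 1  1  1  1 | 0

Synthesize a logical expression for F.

F(u, v, w, x) = ((u · v') · w) · x'

F is 1 on exactly one input, (1,0,1,0), whose minterm is u·¬v·w·¬x. So F is just that conjunction.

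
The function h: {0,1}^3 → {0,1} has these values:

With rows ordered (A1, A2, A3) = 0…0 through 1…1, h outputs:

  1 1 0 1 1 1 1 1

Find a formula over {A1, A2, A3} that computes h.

h is 0 on exactly one input, (0,1,0), whose minterm is ¬A1·A2·¬A3. So h is the negation of that single conjunction.

h(A1, A2, A3) = ~((~A1 & A2) & ~A3)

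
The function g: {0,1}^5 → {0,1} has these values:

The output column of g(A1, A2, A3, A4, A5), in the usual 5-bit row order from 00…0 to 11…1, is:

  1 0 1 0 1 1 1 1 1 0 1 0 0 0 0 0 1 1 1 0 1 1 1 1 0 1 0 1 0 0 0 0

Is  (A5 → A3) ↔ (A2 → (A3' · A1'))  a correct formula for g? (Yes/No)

No

Evaluate (A5 → A3) ↔ (A2 → (A3' · A1')) on each row and compare to g:
  A1=0, A2=0, A3=0, A4=0, A5=0: formula gives 1, g = 1 ✓
  A1=0, A2=0, A3=0, A4=0, A5=1: formula gives 0, g = 0 ✓
  A1=0, A2=0, A3=0, A4=1, A5=0: formula gives 1, g = 1 ✓
  A1=0, A2=0, A3=0, A4=1, A5=1: formula gives 0, g = 0 ✓
  …
  A1=1, A2=0, A3=0, A4=0, A5=1: formula gives 0, but g = 1 ✗
A single disagreement suffices: at (1,0,0,0,1) they differ, so the formula does not compute g.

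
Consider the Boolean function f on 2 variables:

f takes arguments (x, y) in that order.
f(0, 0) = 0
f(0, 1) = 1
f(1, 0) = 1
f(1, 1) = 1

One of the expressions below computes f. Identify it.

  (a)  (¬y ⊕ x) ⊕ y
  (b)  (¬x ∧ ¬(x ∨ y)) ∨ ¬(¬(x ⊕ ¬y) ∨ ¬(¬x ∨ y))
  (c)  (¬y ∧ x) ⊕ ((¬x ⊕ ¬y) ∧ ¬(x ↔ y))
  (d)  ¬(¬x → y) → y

(a): at (0,0) it gives 1, but f = 0 — eliminated.
(b): at (0,0) it gives 1, but f = 0 — eliminated.
(c): at (1,0) it gives 0, but f = 1 — eliminated.
That leaves (d). Evaluating it on every row reproduces the table of f exactly.

d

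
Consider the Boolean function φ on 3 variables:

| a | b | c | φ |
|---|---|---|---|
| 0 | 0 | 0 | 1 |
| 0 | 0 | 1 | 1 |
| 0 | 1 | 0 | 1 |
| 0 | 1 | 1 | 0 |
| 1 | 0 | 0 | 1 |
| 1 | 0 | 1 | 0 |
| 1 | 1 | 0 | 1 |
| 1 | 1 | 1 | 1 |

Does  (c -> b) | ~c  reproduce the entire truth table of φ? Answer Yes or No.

Evaluate (c -> b) | ~c on each row and compare to φ:
  a=0, b=0, c=0: formula gives 1, φ = 1 ✓
  a=0, b=0, c=1: formula gives 0, but φ = 1 ✗
Row (0,0,1) is a counterexample, so the formula is not equivalent to φ.

No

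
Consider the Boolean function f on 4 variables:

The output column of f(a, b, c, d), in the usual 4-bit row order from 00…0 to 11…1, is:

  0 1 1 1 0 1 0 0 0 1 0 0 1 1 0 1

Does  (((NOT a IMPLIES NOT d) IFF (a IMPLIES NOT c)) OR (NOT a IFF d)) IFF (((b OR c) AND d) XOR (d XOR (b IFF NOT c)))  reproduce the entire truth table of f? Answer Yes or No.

Test each input against both f and the formula:
  a=0, b=0, c=0, d=0: formula gives 0, f = 0 ✓
  a=0, b=0, c=0, d=1: formula gives 1, f = 1 ✓
  a=0, b=0, c=1, d=0: formula gives 1, f = 1 ✓
  a=0, b=0, c=1, d=1: formula gives 1, f = 1 ✓
  a=0, b=1, c=0, d=0: formula gives 1, but f = 0 ✗
Row (0,1,0,0) is a counterexample, so the formula is not equivalent to f.

No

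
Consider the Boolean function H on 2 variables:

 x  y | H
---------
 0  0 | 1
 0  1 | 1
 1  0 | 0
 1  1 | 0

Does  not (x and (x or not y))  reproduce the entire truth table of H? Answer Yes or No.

Test each input against both H and the formula:
  x=0, y=0: formula gives 1, H = 1 ✓
  x=0, y=1: formula gives 1, H = 1 ✓
  x=1, y=0: formula gives 0, H = 0 ✓
  x=1, y=1: formula gives 0, H = 0 ✓
All 4 rows match — the expression computes H exactly.

Yes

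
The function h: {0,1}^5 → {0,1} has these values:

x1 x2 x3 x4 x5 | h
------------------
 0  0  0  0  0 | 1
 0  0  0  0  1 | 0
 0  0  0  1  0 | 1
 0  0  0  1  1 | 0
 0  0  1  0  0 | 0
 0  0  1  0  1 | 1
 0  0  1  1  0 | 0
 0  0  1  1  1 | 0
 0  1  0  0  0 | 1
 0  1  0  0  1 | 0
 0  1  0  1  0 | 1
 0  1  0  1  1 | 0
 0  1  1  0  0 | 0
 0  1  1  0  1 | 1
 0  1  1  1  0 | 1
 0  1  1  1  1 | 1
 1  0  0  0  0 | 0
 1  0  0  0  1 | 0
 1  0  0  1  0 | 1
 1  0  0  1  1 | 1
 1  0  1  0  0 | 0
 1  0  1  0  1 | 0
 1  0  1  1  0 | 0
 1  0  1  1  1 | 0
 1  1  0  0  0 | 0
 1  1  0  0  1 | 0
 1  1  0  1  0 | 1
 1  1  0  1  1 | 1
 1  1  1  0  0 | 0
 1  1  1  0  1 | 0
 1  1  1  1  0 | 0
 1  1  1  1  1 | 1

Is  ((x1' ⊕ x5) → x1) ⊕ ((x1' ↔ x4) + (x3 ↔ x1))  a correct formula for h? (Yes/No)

No

Check the formula against h row by row:
  x1=0, x2=0, x3=0, x4=0, x5=0: formula gives 1, h = 1 ✓
  x1=0, x2=0, x3=0, x4=0, x5=1: formula gives 0, h = 0 ✓
  x1=0, x2=0, x3=0, x4=1, x5=0: formula gives 1, h = 1 ✓
  x1=0, x2=0, x3=0, x4=1, x5=1: formula gives 0, h = 0 ✓
  …
  x1=0, x2=0, x3=1, x4=1, x5=0: formula gives 1, but h = 0 ✗
A single disagreement suffices: at (0,0,1,1,0) they differ, so the formula does not compute h.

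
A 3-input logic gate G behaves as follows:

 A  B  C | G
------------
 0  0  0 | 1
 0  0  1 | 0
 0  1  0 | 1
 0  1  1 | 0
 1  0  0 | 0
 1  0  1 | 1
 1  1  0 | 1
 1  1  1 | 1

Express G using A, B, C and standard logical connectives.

G(A, B, C) = ¬((((¬A ∧ ¬B) ∧ C) ∨ ((¬A ∧ B) ∧ C)) ∨ ((A ∧ ¬B) ∧ ¬C))

There are just 3 zero rows: (0,0,1), (0,1,1), (1,0,0). Their minterms are ¬A·¬B·C, ¬A·B·C, A·¬B·¬C; the OR of those covers precisely the 0-outputs, and negating it yields G.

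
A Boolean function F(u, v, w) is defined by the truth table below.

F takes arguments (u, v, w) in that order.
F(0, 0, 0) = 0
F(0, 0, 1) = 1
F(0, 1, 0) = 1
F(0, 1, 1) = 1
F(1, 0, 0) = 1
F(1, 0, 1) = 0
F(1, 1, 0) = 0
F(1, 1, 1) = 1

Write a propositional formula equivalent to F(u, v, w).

F(u, v, w) = ((((u' · v') · w') + ((u · v') · w)) + ((u · v) · w'))'

F is 0 on only 3 rows — (0,0,0), (1,0,1), (1,1,0). Writing each as a minterm (¬u·¬v·¬w, u·¬v·w, u·v·¬w) and OR-ing them characterizes exactly where F=0, so F is the negation of that disjunction.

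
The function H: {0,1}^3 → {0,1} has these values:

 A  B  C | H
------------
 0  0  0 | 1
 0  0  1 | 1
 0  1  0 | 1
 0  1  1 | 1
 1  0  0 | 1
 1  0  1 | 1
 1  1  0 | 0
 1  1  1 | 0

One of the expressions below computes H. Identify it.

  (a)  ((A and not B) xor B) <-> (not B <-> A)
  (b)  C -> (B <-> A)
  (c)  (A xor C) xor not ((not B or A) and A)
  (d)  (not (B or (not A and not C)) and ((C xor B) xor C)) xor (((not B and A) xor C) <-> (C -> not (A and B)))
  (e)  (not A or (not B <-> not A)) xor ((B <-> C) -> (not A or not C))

(b) disagrees with H on (0,1,1) (formula → 0, table → 1); rule it out.
(c) disagrees with H on (0,0,1) (formula → 0, table → 1); rule it out.
(d) disagrees with H on (0,0,0) (formula → 0, table → 1); rule it out.
(e) disagrees with H on (0,0,0) (formula → 0, table → 1); rule it out.
That leaves (a). Evaluating it on every row reproduces the table of H exactly.

a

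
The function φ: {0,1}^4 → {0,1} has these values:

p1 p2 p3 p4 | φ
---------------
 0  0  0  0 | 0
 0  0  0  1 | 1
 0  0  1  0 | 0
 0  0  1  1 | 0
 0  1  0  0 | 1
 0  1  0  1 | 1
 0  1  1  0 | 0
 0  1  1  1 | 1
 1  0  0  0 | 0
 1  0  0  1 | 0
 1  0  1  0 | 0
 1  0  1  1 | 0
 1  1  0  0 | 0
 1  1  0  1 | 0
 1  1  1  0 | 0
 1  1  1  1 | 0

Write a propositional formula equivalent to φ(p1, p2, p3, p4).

φ(p1, p2, p3, p4) = (((((p1' · p2') · p3') · p4) + (((p1' · p2) · p3') · p4')) + (((p1' · p2) · p3') · p4)) + (((p1' · p2) · p3) · p4)

Collect the rows where φ=1 — (0,0,0,1), (0,1,0,0), (0,1,0,1), (0,1,1,1) — and write one minterm per row: ¬p1·¬p2·¬p3·p4, ¬p1·p2·¬p3·¬p4, ¬p1·p2·¬p3·p4, ¬p1·p2·p3·p4. Their union (logical OR) reproduces the table exactly.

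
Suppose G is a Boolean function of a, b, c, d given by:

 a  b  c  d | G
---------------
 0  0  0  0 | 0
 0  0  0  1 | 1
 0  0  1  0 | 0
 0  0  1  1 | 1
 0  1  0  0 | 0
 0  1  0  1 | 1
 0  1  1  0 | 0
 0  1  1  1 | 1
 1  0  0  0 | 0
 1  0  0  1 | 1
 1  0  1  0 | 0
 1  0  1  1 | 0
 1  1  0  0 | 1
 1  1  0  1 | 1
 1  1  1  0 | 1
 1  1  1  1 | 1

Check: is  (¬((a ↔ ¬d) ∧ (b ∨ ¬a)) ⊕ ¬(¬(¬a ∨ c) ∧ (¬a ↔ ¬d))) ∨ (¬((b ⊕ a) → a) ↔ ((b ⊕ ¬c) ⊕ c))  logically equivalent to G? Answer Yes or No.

Test each input against both G and the formula:
  a=0, b=0, c=0, d=0: formula gives 0, G = 0 ✓
  a=0, b=0, c=0, d=1: formula gives 1, G = 1 ✓
  a=0, b=0, c=1, d=0: formula gives 0, G = 0 ✓
  a=0, b=0, c=1, d=1: formula gives 1, G = 1 ✓
  … (the remaining 12 rows also agree.)
No disagreement on any input; they are logically equivalent.

Yes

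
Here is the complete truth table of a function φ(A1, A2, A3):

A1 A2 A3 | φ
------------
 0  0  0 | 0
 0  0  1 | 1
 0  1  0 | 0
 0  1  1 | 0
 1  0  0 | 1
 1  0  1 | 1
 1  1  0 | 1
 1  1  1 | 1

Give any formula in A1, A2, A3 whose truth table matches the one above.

φ(A1, A2, A3) = ~((((~A1 & ~A2) & ~A3) | ((~A1 & A2) & ~A3)) | ((~A1 & A2) & A3))

The 0-rows are (0,0,0), (0,1,0), (0,1,1). Take each as a conjunction (¬A1·¬A2·¬A3, ¬A1·A2·¬A3, ¬A1·A2·A3), form their disjunction, and complement — that gives a formula that is 1 everywhere φ is.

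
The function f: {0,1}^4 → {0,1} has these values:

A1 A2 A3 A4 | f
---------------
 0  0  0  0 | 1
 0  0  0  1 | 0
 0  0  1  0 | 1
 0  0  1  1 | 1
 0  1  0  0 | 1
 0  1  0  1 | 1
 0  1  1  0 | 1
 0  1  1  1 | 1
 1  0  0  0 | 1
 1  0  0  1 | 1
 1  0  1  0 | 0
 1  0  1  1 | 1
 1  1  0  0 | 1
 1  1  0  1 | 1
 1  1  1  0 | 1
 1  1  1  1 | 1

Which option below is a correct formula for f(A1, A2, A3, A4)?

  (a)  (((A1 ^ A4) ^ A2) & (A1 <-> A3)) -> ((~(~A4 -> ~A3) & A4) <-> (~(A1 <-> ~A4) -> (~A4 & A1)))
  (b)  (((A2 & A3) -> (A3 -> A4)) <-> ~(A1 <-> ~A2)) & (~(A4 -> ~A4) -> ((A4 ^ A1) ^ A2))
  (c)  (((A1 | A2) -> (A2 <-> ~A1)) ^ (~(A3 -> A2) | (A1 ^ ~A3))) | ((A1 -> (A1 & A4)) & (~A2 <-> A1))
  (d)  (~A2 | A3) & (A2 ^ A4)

a

(b) fails at (0,0,0,1): the formula yields 1, f is 0.
(c) fails at (0,0,0,0): the formula yields 0, f is 1.
(d) fails at (0,0,0,0): the formula yields 0, f is 1.
That leaves (a). Evaluating it on every row reproduces the table of f exactly.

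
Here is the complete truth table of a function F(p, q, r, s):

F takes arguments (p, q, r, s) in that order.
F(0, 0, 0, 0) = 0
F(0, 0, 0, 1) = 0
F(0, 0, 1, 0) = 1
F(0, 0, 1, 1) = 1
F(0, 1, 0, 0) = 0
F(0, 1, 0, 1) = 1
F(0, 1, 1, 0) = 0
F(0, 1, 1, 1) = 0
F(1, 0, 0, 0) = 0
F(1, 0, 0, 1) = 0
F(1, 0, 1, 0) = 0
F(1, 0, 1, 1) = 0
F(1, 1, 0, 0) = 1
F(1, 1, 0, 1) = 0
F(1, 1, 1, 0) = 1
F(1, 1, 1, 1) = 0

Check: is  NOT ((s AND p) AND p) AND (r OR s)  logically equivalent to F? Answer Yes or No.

No

Evaluate NOT ((s AND p) AND p) AND (r OR s) on each row and compare to F:
  p=0, q=0, r=0, s=0: formula gives 0, F = 0 ✓
  p=0, q=0, r=0, s=1: formula gives 1, but F = 0 ✗
A single disagreement suffices: at (0,0,0,1) they differ, so the formula does not compute F.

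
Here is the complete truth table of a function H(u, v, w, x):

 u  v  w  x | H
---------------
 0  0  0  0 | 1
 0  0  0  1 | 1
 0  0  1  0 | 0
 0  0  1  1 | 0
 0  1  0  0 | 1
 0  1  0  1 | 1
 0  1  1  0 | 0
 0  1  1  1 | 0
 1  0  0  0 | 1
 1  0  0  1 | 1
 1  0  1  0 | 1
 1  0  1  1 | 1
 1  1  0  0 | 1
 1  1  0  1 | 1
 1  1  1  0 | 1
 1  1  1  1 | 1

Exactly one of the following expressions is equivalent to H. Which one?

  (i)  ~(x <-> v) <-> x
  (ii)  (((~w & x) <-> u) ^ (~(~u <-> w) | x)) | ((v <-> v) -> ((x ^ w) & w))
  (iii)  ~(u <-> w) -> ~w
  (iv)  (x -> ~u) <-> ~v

iii

(i) fails at (0,0,1,0): the formula yields 1, H is 0.
(ii) fails at (0,0,0,0): the formula yields 0, H is 1.
(iv) fails at (0,0,1,0): the formula yields 1, H is 0.
Only (iii) survives; checking it on all 16 rows confirms it matches H.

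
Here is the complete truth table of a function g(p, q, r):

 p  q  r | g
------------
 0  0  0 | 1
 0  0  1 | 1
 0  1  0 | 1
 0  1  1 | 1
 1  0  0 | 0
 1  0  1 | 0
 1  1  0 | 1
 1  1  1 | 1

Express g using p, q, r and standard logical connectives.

g(p, q, r) = NOT (((p AND NOT q) AND NOT r) OR ((p AND NOT q) AND r))

There are just 2 zero rows: (1,0,0), (1,0,1). Their minterms are p·¬q·¬r, p·¬q·r; the OR of those covers precisely the 0-outputs, and negating it yields g.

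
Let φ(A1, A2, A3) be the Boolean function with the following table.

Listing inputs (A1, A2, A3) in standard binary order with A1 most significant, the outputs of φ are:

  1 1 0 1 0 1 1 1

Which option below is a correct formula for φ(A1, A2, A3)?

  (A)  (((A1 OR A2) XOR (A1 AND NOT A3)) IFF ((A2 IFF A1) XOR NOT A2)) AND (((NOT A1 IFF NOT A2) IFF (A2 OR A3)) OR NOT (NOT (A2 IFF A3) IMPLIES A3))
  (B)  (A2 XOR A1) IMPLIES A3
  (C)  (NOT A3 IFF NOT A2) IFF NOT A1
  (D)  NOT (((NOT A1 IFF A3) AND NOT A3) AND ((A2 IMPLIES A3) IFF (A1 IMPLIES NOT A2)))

(A) fails at (0,0,0): the formula yields 0, φ is 1.
(C) fails at (0,0,1): the formula yields 0, φ is 1.
(D) fails at (0,1,0): the formula yields 1, φ is 0.
That leaves (B). Evaluating it on every row reproduces the table of φ exactly.

B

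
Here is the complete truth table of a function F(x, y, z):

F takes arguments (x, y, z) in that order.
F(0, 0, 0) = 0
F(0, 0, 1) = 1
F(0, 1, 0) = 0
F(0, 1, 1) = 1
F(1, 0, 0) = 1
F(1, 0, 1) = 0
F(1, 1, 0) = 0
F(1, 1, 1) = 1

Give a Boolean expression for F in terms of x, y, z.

F(x, y, z) = ((((not x and not y) and z) or ((not x and y) and z)) or ((x and not y) and not z)) or ((x and y) and z)

F=1 on 4 inputs: (0,0,1), (0,1,1), (1,0,0), (1,1,1). Reading each as a conjunction of literals (¬x·¬y·z, ¬x·y·z, x·¬y·¬z, x·y·z) and taking the OR gives the canonical DNF.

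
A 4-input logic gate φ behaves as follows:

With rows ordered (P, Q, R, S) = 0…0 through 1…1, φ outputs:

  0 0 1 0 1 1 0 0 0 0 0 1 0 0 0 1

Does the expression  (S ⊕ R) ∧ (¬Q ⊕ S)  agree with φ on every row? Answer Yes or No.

No

Check the formula against φ row by row:
  P=0, Q=0, R=0, S=0: formula gives 0, φ = 0 ✓
  P=0, Q=0, R=0, S=1: formula gives 0, φ = 0 ✓
  P=0, Q=0, R=1, S=0: formula gives 1, φ = 1 ✓
  P=0, Q=0, R=1, S=1: formula gives 0, φ = 0 ✓
  P=0, Q=1, R=0, S=0: formula gives 0, but φ = 1 ✗
A single disagreement suffices: at (0,1,0,0) they differ, so the formula does not compute φ.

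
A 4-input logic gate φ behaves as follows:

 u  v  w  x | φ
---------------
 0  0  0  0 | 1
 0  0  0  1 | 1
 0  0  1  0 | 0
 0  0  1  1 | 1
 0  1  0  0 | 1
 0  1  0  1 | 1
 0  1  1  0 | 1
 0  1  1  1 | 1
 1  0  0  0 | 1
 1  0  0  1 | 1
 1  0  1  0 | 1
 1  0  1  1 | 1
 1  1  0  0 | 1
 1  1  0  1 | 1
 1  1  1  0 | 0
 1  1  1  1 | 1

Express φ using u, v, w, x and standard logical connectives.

φ(u, v, w, x) = not ((((not u and not v) and w) and not x) or (((u and v) and w) and not x))

There are just 2 zero rows: (0,0,1,0), (1,1,1,0). Their minterms are ¬u·¬v·w·¬x, u·v·w·¬x; the OR of those covers precisely the 0-outputs, and negating it yields φ.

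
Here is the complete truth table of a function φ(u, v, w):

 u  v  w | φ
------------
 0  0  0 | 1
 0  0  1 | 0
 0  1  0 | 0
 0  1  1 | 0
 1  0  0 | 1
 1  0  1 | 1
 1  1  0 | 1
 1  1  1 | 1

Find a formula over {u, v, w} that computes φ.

The 0-rows are (0,0,1), (0,1,0), (0,1,1). Take each as a conjunction (¬u·¬v·w, ¬u·v·¬w, ¬u·v·w), form their disjunction, and complement — that gives a formula that is 1 everywhere φ is.

φ(u, v, w) = NOT ((((NOT u AND NOT v) AND w) OR ((NOT u AND v) AND NOT w)) OR ((NOT u AND v) AND w))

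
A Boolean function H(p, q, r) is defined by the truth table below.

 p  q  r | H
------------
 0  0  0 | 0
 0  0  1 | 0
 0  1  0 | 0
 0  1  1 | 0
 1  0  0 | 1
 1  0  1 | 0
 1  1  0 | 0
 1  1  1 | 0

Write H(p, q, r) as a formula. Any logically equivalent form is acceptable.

H(p, q, r) = (p & ~q) & ~r

Only row (1,0,0) gives 1. That row's minterm p·¬q·¬r is H directly.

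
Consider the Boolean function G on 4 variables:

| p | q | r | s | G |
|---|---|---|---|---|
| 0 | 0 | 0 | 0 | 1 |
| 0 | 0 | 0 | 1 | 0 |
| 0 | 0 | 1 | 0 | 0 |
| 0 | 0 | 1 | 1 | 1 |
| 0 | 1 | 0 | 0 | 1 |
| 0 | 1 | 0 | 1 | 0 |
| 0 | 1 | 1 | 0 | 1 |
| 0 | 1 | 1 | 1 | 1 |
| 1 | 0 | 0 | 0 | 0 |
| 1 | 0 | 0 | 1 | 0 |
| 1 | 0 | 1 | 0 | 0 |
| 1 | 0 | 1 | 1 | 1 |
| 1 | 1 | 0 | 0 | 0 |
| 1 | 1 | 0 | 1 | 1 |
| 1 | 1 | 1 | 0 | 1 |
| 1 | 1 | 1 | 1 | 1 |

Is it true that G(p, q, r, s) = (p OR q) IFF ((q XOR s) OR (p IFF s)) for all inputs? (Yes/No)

Evaluate (p OR q) IFF ((q XOR s) OR (p IFF s)) on each row and compare to G:
  p=0, q=0, r=0, s=0: formula gives 0, but G = 1 ✗
A single disagreement suffices: at (0,0,0,0) they differ, so the formula does not compute G.

No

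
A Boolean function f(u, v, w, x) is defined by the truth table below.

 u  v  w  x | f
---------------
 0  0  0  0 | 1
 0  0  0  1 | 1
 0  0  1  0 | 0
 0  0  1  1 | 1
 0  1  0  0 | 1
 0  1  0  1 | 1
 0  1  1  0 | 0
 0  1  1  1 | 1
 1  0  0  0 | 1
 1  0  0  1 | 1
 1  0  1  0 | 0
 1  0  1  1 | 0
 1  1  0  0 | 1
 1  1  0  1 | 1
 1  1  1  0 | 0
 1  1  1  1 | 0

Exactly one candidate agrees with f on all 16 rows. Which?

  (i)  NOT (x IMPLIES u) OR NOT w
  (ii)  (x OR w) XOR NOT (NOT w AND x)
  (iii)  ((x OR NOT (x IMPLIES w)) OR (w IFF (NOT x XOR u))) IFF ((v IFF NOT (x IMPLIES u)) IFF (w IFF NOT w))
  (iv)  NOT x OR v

(ii): at (0,0,1,1) it gives 0, but f = 1 — eliminated.
(iii): at (0,1,0,0) it gives 0, but f = 1 — eliminated.
(iv): at (0,0,0,1) it gives 0, but f = 1 — eliminated.
That leaves (i). Evaluating it on every row reproduces the table of f exactly.

i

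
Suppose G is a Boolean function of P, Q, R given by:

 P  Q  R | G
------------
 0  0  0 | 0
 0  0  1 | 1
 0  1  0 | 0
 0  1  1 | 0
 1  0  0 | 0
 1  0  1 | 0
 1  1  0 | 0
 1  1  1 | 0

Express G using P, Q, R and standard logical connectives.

G(P, Q, R) = (¬P ∧ ¬Q) ∧ R

Only row (0,0,1) gives 1. That row's minterm ¬P·¬Q·R is G directly.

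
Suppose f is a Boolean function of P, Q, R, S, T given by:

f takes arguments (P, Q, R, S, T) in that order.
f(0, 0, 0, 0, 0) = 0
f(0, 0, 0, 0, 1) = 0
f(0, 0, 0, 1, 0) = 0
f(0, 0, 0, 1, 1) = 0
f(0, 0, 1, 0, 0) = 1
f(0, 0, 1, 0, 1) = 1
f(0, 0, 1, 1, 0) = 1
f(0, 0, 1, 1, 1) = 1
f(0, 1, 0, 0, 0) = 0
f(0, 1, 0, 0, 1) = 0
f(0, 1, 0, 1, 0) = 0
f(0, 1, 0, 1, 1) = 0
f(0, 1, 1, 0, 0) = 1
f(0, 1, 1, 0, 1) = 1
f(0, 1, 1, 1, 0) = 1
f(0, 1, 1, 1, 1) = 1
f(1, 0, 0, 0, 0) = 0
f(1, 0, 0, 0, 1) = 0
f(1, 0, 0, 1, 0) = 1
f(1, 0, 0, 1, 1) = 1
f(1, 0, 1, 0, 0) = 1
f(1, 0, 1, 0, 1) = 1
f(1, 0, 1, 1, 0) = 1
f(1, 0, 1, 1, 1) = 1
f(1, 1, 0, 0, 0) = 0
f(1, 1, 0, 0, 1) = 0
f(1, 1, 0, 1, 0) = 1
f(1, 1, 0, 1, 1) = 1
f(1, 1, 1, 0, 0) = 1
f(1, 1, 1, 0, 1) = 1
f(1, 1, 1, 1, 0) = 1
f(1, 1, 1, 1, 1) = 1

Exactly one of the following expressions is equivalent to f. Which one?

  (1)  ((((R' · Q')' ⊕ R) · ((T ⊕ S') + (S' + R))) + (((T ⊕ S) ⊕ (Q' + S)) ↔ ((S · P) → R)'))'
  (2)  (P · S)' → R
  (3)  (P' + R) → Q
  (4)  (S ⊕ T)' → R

(1) fails at (0,0,0,0,0): the formula yields 1, f is 0.
(3) fails at (0,0,1,0,0): the formula yields 0, f is 1.
(4) fails at (0,0,0,0,1): the formula yields 1, f is 0.
That leaves (2). Evaluating it on every row reproduces the table of f exactly.

2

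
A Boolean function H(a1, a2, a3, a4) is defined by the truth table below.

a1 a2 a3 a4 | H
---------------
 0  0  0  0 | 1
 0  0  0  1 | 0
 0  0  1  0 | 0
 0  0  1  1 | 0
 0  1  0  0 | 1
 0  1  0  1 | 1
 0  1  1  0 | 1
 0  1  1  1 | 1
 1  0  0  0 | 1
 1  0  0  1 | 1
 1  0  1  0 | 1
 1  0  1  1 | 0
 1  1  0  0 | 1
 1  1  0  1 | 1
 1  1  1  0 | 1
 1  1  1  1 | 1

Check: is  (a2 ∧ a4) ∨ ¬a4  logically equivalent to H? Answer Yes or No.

Test each input against both H and the formula:
  a1=0, a2=0, a3=0, a4=0: formula gives 1, H = 1 ✓
  a1=0, a2=0, a3=0, a4=1: formula gives 0, H = 0 ✓
  a1=0, a2=0, a3=1, a4=0: formula gives 1, but H = 0 ✗
Since they disagree at (0,0,1,0), the expression is not a correct formula for H.

No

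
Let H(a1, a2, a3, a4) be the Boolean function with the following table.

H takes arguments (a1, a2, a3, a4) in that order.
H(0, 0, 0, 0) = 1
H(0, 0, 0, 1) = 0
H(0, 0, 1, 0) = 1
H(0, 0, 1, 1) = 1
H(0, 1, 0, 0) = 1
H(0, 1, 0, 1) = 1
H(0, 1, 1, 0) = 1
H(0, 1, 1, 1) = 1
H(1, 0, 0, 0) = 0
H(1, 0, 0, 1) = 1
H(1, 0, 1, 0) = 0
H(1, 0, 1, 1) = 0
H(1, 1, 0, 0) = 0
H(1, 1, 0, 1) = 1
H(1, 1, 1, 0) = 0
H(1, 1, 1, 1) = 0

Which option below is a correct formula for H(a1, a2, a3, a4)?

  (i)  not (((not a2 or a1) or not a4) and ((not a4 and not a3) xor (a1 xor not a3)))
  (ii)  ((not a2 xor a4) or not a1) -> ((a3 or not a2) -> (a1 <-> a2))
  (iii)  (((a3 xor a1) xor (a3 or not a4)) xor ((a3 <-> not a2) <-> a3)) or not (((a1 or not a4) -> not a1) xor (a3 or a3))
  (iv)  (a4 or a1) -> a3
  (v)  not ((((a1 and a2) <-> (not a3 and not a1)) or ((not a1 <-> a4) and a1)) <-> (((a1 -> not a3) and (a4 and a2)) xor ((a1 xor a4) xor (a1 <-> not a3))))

i

(ii) disagrees with H on (0,0,0,1) (formula → 1, table → 0); rule it out.
(iii) disagrees with H on (0,0,0,0) (formula → 0, table → 1); rule it out.
(iv) disagrees with H on (0,1,0,1) (formula → 0, table → 1); rule it out.
(v) disagrees with H on (0,0,0,0) (formula → 0, table → 1); rule it out.
That leaves (i). Evaluating it on every row reproduces the table of H exactly.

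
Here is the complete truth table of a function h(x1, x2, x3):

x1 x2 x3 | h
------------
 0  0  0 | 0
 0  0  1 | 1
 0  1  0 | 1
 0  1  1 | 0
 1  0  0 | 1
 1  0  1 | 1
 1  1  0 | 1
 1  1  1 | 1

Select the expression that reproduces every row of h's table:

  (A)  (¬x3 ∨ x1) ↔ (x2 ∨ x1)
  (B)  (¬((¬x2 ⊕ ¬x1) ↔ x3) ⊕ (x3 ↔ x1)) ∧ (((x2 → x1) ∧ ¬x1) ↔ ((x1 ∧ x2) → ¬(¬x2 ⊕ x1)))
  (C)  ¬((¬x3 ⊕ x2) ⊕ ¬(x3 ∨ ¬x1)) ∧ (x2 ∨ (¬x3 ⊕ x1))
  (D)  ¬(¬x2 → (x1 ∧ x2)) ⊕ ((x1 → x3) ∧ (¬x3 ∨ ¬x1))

A

(B) disagrees with h on (0,0,0) (formula → 1, table → 0); rule it out.
(C) disagrees with h on (0,0,1) (formula → 0, table → 1); rule it out.
(D) disagrees with h on (0,0,1) (formula → 0, table → 1); rule it out.
Only (A) survives; checking it on all 8 rows confirms it matches h.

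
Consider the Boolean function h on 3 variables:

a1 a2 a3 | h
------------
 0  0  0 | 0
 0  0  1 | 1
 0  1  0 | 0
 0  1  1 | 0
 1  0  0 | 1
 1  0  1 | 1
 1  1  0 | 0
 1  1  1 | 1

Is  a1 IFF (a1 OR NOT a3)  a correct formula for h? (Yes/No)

Evaluate a1 IFF (a1 OR NOT a3) on each row and compare to h:
  a1=0, a2=0, a3=0: formula gives 0, h = 0 ✓
  a1=0, a2=0, a3=1: formula gives 1, h = 1 ✓
  a1=0, a2=1, a3=0: formula gives 0, h = 0 ✓
  a1=0, a2=1, a3=1: formula gives 1, but h = 0 ✗
Row (0,1,1) is a counterexample, so the formula is not equivalent to h.

No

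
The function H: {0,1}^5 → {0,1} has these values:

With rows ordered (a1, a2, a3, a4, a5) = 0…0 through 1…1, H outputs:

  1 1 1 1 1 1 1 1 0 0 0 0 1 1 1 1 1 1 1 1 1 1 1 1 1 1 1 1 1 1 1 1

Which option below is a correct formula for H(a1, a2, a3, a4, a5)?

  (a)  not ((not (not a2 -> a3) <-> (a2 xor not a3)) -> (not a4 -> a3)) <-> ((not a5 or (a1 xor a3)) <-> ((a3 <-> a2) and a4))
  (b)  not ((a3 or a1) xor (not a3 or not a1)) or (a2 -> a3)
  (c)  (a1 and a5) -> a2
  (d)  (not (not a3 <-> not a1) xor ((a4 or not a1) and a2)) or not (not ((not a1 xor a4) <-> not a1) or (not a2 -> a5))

(a) disagrees with H on (0,0,0,0,0) (formula → 0, table → 1); rule it out.
(c) disagrees with H on (0,1,0,0,0) (formula → 1, table → 0); rule it out.
(d) disagrees with H on (0,0,0,0,1) (formula → 0, table → 1); rule it out.
Only (b) survives; checking it on all 32 rows confirms it matches H.

b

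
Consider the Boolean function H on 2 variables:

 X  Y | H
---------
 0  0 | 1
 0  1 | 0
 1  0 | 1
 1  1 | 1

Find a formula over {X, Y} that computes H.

This is Y → X (false only at 0,1).

H(X, Y) = Y -> X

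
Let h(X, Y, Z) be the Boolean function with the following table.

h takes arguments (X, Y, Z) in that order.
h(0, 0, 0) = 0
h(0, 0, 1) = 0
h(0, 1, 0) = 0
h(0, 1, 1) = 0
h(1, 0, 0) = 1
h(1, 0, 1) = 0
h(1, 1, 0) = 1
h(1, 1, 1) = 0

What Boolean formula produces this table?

Collect the rows where h=1 — (1,0,0), (1,1,0) — and write one minterm per row: X·¬Y·¬Z, X·Y·¬Z. Their union (logical OR) reproduces the table exactly.

h(X, Y, Z) = ((X ∧ ¬Y) ∧ ¬Z) ∨ ((X ∧ Y) ∧ ¬Z)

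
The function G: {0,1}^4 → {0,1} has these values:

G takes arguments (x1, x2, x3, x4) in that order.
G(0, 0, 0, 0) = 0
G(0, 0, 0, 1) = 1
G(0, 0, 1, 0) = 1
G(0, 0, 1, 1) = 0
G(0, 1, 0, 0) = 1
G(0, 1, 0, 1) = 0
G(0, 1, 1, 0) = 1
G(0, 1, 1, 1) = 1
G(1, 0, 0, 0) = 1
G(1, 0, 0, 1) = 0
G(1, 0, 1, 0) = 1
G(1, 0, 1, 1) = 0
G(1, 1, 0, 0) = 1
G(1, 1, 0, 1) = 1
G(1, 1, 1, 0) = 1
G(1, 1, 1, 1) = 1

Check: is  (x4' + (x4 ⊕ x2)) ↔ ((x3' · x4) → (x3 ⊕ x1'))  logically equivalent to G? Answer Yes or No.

No

Evaluate (x4' + (x4 ⊕ x2)) ↔ ((x3' · x4) → (x3 ⊕ x1')) on each row and compare to G:
  x1=0, x2=0, x3=0, x4=0: formula gives 1, but G = 0 ✗
Since they disagree at (0,0,0,0), the expression is not a correct formula for G.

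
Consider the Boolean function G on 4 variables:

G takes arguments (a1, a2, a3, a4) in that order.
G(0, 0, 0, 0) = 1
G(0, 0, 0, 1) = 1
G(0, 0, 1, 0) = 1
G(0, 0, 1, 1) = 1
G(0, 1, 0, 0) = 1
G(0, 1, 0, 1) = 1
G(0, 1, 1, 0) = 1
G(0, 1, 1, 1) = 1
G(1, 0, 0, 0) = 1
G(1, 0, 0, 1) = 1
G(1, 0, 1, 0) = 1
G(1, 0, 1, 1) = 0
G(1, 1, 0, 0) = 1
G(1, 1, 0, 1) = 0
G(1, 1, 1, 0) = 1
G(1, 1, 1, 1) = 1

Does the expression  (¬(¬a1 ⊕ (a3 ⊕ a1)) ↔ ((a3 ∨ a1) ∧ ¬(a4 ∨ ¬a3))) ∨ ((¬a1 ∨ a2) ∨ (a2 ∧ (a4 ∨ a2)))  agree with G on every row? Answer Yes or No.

Test each input against both G and the formula:
  a1=0, a2=0, a3=0, a4=0: formula gives 1, G = 1 ✓
  a1=0, a2=0, a3=0, a4=1: formula gives 1, G = 1 ✓
  a1=0, a2=0, a3=1, a4=0: formula gives 1, G = 1 ✓
  a1=0, a2=0, a3=1, a4=1: formula gives 1, G = 1 ✓
  …
  a1=1, a2=1, a3=0, a4=1: formula gives 1, but G = 0 ✗
Row (1,1,0,1) is a counterexample, so the formula is not equivalent to G.

No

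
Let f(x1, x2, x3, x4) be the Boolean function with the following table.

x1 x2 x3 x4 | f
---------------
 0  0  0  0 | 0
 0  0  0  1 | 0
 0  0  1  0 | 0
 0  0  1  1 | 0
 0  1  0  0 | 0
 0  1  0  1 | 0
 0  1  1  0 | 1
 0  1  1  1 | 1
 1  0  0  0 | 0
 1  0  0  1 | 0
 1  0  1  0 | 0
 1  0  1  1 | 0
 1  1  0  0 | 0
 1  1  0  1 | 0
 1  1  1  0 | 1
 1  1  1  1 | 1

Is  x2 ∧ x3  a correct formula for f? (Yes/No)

Yes

Check the formula against f row by row:
  x1=0, x2=0, x3=0, x4=0: formula gives 0, f = 0 ✓
  x1=0, x2=0, x3=0, x4=1: formula gives 0, f = 0 ✓
  x1=0, x2=0, x3=1, x4=0: formula gives 0, f = 0 ✓
  x1=0, x2=0, x3=1, x4=1: formula gives 0, f = 0 ✓
  … (the remaining 12 rows also agree.)
All 16 rows match — the expression computes f exactly.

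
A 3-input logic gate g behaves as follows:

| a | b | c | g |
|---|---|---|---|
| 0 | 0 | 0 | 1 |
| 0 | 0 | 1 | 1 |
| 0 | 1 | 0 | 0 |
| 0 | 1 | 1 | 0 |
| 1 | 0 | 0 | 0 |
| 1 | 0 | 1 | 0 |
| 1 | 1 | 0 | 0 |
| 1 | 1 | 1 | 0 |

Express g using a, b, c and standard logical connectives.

Collect the rows where g=1 — (0,0,0), (0,0,1) — and write one minterm per row: ¬a·¬b·¬c, ¬a·¬b·c. Their union (logical OR) reproduces the table exactly.

g(a, b, c) = ((NOT a AND NOT b) AND NOT c) OR ((NOT a AND NOT b) AND c)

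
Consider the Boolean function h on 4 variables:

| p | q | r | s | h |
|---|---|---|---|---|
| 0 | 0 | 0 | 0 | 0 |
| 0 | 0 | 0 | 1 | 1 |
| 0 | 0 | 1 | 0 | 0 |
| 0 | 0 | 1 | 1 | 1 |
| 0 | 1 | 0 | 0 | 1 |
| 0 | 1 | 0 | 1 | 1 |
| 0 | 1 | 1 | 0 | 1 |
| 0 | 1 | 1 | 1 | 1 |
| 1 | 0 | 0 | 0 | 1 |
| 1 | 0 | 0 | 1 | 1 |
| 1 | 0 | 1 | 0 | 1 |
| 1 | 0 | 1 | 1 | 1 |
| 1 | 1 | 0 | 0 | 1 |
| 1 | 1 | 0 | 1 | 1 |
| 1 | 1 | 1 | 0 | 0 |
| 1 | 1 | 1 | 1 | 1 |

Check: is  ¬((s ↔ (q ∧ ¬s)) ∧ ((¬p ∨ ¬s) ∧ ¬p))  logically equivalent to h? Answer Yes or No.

No

Evaluate ¬((s ↔ (q ∧ ¬s)) ∧ ((¬p ∨ ¬s) ∧ ¬p)) on each row and compare to h:
  p=0, q=0, r=0, s=0: formula gives 0, h = 0 ✓
  p=0, q=0, r=0, s=1: formula gives 1, h = 1 ✓
  p=0, q=0, r=1, s=0: formula gives 0, h = 0 ✓
  p=0, q=0, r=1, s=1: formula gives 1, h = 1 ✓
  …
  p=1, q=1, r=1, s=0: formula gives 1, but h = 0 ✗
Since they disagree at (1,1,1,0), the expression is not a correct formula for h.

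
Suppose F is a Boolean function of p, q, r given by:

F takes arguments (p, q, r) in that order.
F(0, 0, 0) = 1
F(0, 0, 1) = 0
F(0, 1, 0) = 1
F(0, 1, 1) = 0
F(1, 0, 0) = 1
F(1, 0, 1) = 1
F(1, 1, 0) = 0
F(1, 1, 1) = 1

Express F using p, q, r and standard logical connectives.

F(p, q, r) = NOT ((((NOT p AND NOT q) AND r) OR ((NOT p AND q) AND r)) OR ((p AND q) AND NOT r))

The 0-rows are (0,0,1), (0,1,1), (1,1,0). Take each as a conjunction (¬p·¬q·r, ¬p·q·r, p·q·¬r), form their disjunction, and complement — that gives a formula that is 1 everywhere F is.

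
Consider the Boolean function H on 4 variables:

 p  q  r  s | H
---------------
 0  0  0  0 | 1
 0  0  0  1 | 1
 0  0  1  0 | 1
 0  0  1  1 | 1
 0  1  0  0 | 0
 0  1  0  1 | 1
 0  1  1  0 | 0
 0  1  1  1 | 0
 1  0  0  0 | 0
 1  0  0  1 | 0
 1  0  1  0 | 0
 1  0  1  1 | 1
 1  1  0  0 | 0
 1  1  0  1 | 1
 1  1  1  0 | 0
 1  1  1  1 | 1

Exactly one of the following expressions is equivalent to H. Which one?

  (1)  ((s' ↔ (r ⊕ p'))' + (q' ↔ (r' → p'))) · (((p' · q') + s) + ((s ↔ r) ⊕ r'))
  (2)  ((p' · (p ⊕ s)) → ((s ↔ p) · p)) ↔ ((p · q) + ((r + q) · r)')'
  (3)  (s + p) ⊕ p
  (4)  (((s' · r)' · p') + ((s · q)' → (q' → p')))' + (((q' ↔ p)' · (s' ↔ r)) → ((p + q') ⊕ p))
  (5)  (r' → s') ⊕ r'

1

(2) fails at (0,0,0,0): the formula yields 0, H is 1.
(3) fails at (0,0,0,0): the formula yields 0, H is 1.
(4) fails at (0,1,0,0): the formula yields 1, H is 0.
(5) fails at (0,0,0,0): the formula yields 0, H is 1.
That leaves (1). Evaluating it on every row reproduces the table of H exactly.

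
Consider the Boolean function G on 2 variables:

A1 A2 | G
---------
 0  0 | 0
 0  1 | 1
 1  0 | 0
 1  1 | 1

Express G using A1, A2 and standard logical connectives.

G(A1, A2) = A2

The output simply equals A2.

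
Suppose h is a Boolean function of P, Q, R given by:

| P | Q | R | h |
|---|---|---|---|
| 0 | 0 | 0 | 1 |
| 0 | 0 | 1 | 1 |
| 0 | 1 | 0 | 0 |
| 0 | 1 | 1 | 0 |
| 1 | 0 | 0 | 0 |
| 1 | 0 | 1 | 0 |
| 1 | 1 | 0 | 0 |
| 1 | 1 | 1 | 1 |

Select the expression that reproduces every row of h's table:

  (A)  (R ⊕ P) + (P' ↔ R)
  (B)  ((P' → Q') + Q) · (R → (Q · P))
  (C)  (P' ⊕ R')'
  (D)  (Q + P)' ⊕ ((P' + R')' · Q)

(A) fails at (0,0,0): the formula yields 0, h is 1.
(B) fails at (0,0,1): the formula yields 0, h is 1.
(C) fails at (0,0,1): the formula yields 0, h is 1.
That leaves (D). Evaluating it on every row reproduces the table of h exactly.

D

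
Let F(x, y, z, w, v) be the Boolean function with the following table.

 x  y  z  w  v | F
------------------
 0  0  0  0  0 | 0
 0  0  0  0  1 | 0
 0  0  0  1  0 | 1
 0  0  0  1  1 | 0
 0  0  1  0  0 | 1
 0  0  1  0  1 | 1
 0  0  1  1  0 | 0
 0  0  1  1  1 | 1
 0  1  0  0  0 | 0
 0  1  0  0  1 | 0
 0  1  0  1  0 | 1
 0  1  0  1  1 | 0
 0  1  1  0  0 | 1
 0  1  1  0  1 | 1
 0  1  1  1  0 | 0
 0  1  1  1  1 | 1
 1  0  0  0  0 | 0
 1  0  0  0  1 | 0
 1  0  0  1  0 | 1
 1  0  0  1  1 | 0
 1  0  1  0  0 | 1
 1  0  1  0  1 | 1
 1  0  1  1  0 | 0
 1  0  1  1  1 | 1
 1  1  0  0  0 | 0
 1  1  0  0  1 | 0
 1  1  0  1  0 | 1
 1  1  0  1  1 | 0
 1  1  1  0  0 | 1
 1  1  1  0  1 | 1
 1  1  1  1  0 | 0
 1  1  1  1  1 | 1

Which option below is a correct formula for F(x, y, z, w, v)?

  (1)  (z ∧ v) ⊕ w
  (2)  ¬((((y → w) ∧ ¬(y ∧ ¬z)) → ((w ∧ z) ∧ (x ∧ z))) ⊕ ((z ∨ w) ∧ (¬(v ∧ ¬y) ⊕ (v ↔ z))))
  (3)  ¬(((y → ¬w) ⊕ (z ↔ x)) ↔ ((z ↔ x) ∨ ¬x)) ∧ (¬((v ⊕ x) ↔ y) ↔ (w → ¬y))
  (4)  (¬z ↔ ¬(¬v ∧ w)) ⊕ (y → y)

4

(1) fails at (0,0,0,1,1): the formula yields 1, F is 0.
(2) fails at (0,0,0,0,0): the formula yields 1, F is 0.
(3) fails at (0,0,0,0,1): the formula yields 1, F is 0.
Only (4) survives; checking it on all 32 rows confirms it matches F.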